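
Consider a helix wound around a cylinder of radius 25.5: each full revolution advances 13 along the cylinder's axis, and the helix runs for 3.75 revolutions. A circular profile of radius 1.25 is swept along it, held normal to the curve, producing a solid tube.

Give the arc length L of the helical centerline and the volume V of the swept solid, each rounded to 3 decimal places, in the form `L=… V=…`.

2πR = 2π·25.5 = 160.221225
per-turn = √(160.221225² + 13²) = √(25670.8410 + 169) = √25839.8410 = 160.747756
L = 3.75 × 160.747756 = 602.804085
V = π·1.25² × L = 4.908739 × 602.804085 = 2959.007632

L=602.804 V=2959.008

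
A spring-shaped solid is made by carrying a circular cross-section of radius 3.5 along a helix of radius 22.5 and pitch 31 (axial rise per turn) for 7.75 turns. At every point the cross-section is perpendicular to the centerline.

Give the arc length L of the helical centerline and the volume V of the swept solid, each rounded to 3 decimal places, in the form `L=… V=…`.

2πR = 2π·22.5 = 141.371669
per-turn = √(141.371669² + 31²) = √(19985.9489 + 961) = √20946.9489 = 144.730608
L = 7.75 × 144.730608 = 1121.662213
V = π·3.5² × L = 38.484510 × 1121.662213 = 43166.620642

L=1121.662 V=43166.621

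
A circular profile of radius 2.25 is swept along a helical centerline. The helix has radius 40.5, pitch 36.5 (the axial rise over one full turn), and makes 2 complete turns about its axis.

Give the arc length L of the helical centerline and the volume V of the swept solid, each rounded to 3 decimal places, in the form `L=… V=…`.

2πR = 2π·40.5 = 254.469005
per-turn = √(254.469005² + 36.5²) = √(64754.4745 + 1332.25) = √66086.7245 = 257.073383
L = 2 × 257.073383 = 514.146767
V = π·2.25² × L = 15.904313 × 514.146767 = 8177.151010

L=514.147 V=8177.151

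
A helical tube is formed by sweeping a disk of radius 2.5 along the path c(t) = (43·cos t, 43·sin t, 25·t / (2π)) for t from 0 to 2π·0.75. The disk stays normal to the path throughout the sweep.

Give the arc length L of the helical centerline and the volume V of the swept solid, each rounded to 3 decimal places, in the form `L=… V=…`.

2πR = 2π·43 = 270.176968
per-turn = √(270.176968² + 25²) = √(72995.5942 + 625) = √73620.5942 = 271.331152
L = 0.75 × 271.331152 = 203.498364
V = π·2.5² × L = 19.634954 × 203.498364 = 3995.681036

L=203.498 V=3995.681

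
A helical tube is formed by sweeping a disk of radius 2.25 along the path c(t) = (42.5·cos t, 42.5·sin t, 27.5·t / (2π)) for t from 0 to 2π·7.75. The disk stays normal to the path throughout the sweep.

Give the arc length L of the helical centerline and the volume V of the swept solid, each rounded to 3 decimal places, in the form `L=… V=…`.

L=2080.469 V=33088.435

2πR = 2π·42.5 = 267.035376
per-turn = √(267.035376² + 27.5²) = √(71307.8918 + 756.25) = √72064.1418 = 268.447652
L = 7.75 × 268.447652 = 2080.469302
V = π·2.25² × L = 15.904313 × 2080.469302 = 33088.434569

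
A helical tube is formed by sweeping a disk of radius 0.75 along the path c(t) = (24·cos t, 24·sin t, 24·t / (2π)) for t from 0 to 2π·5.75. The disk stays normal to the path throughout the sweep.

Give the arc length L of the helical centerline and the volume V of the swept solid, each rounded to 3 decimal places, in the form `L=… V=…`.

L=877.993 V=1551.541

2πR = 2π·24 = 150.796447
per-turn = √(150.796447² + 24²) = √(22739.5685 + 576) = √23315.5685 = 152.694363
L = 5.75 × 152.694363 = 877.992588
V = π·0.75² × L = 1.767146 × 877.992588 = 1551.540974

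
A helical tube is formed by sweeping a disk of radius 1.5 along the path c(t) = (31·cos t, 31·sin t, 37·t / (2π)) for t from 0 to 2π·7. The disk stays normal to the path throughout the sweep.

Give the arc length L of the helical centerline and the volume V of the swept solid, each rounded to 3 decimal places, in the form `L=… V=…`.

L=1387.833 V=9810.013

2πR = 2π·31 = 194.778745
per-turn = √(194.778745² + 37²) = √(37938.7593 + 1369) = √39307.7593 = 198.261845
L = 7 × 198.261845 = 1387.832917
V = π·1.5² × L = 7.068583 × 1387.832917 = 9810.012820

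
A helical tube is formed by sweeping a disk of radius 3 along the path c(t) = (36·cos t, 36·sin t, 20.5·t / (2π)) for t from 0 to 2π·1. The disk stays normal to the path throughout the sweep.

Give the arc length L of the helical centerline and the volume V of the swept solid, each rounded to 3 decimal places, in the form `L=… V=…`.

2πR = 2π·36 = 226.194671
per-turn = √(226.194671² + 20.5²) = √(51164.0292 + 420.25) = √51584.2792 = 227.121728
L = 1 × 227.121728 = 227.121728
V = π·3² × L = 28.274334 × 227.121728 = 6421.715562

L=227.122 V=6421.716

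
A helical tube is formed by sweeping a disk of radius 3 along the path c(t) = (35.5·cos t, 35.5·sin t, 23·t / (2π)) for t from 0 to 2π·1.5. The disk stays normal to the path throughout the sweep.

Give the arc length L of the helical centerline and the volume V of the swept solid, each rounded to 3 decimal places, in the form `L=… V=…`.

2πR = 2π·35.5 = 223.053078
per-turn = √(223.053078² + 23²) = √(49752.6758 + 529) = √50281.6758 = 224.235759
L = 1.5 × 224.235759 = 336.353639
V = π·3² × L = 28.274334 × 336.353639 = 9510.175094

L=336.354 V=9510.175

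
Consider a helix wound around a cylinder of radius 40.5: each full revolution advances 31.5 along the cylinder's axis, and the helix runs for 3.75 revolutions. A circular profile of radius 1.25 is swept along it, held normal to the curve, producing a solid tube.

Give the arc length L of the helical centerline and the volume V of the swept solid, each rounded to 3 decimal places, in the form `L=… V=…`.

2πR = 2π·40.5 = 254.469005
per-turn = √(254.469005² + 31.5²) = √(64754.4745 + 992.25) = √65746.7245 = 256.411241
L = 3.75 × 256.411241 = 961.542153
V = π·1.25² × L = 4.908739 × 961.542153 = 4719.959009

L=961.542 V=4719.959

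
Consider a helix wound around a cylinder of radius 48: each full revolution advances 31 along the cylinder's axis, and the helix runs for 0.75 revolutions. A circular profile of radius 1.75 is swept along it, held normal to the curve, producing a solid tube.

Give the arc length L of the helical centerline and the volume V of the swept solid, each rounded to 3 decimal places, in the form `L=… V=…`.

L=227.386 V=2187.714

2πR = 2π·48 = 301.592895
per-turn = √(301.592895² + 31²) = √(90958.2742 + 961) = √91919.2742 = 303.181916
L = 0.75 × 303.181916 = 227.386437
V = π·1.75² × L = 9.621128 × 227.386437 = 2187.713902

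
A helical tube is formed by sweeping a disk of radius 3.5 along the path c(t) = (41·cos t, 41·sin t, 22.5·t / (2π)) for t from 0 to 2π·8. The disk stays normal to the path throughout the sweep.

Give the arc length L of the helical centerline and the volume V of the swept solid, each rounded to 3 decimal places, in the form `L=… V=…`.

L=2068.731 V=79614.081

2πR = 2π·41 = 257.610598
per-turn = √(257.610598² + 22.5²) = √(66363.2200 + 506.25) = √66869.4700 = 258.591318
L = 8 × 258.591318 = 2068.730548
V = π·3.5² × L = 38.484510 × 2068.730548 = 79614.081469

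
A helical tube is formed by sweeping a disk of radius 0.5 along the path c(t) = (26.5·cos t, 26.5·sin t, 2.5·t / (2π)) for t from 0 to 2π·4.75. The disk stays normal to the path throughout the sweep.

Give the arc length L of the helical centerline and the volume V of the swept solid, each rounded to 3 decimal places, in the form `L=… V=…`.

L=790.985 V=621.238

2πR = 2π·26.5 = 166.504411
per-turn = √(166.504411² + 2.5²) = √(27723.7188 + 6.25) = √27729.9688 = 166.523178
L = 4.75 × 166.523178 = 790.985095
V = π·0.5² × L = 0.785398 × 790.985095 = 621.238241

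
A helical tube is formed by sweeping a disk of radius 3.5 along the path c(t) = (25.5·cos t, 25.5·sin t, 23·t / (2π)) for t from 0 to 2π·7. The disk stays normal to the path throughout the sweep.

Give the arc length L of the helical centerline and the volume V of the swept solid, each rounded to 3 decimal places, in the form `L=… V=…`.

L=1133.046 V=43604.703

2πR = 2π·25.5 = 160.221225
per-turn = √(160.221225² + 23²) = √(25670.8410 + 529) = √26199.8410 = 161.863650
L = 7 × 161.863650 = 1133.045547
V = π·3.5² × L = 38.484510 × 1133.045547 = 43604.702687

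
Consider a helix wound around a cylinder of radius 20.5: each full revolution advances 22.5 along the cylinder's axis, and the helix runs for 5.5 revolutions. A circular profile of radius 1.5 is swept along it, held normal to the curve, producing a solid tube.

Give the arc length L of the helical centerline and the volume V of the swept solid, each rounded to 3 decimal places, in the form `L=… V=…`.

2πR = 2π·20.5 = 128.805299
per-turn = √(128.805299² + 22.5²) = √(16590.8050 + 506.25) = √17097.0550 = 130.755707
L = 5.5 × 130.755707 = 719.156390
V = π·1.5² × L = 7.068583 × 719.156390 = 5083.416973

L=719.156 V=5083.417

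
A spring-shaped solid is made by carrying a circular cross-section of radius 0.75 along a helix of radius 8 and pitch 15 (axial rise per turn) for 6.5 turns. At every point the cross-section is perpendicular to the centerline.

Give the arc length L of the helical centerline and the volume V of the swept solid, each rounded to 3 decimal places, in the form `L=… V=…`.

L=340.963 V=602.532

2πR = 2π·8 = 50.265482
per-turn = √(50.265482² + 15²) = √(2526.6187 + 225) = √2751.6187 = 52.455874
L = 6.5 × 52.455874 = 340.963182
V = π·0.75² × L = 1.767146 × 340.963182 = 602.531677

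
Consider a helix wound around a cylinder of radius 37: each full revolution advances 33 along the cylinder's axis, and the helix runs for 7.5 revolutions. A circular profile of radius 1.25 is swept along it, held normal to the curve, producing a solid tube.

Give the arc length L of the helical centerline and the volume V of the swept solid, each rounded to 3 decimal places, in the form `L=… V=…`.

L=1761.063 V=8644.595

2πR = 2π·37 = 232.477856
per-turn = √(232.477856² + 33²) = √(54045.9537 + 1089) = √55134.9537 = 234.808334
L = 7.5 × 234.808334 = 1761.062505
V = π·1.25² × L = 4.908739 × 1761.062505 = 8644.595355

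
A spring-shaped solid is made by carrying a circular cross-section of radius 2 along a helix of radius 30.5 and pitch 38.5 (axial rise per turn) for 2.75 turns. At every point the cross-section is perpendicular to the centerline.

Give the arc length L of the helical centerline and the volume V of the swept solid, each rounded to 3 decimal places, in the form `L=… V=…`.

2πR = 2π·30.5 = 191.637152
per-turn = √(191.637152² + 38.5²) = √(36724.7980 + 1482.25) = √38207.0480 = 195.466232
L = 2.75 × 195.466232 = 537.532139
V = π·2² × L = 12.566371 × 537.532139 = 6754.828074

L=537.532 V=6754.828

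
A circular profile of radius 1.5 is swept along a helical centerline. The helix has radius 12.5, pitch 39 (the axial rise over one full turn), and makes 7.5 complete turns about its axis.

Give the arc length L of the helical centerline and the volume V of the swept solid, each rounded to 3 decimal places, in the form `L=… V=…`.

L=657.674 V=4648.821

2πR = 2π·12.5 = 78.539816
per-turn = √(78.539816² + 39²) = √(6168.5028 + 1521) = √7689.5028 = 87.689810
L = 7.5 × 87.689810 = 657.673574
V = π·1.5² × L = 7.068583 × 657.673574 = 4648.820553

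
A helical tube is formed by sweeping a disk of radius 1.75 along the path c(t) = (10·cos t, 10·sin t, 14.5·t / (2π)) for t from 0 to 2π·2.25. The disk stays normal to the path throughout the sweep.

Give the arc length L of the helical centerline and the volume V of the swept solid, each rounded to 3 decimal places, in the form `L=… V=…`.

2πR = 2π·10 = 62.831853
per-turn = √(62.831853² + 14.5²) = √(3947.8418 + 210.25) = √4158.0918 = 64.483267
L = 2.25 × 64.483267 = 145.087351
V = π·1.75² × L = 9.621128 × 145.087351 = 1395.903907

L=145.087 V=1395.904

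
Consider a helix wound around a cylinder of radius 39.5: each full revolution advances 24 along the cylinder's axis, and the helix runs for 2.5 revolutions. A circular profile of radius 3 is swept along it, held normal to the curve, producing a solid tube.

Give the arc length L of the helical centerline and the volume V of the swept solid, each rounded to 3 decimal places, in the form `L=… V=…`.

L=623.359 V=17625.056

2πR = 2π·39.5 = 248.185820
per-turn = √(248.185820² + 24²) = √(61596.2011 + 576) = √62172.2011 = 249.343540
L = 2.5 × 249.343540 = 623.358851
V = π·3² × L = 28.274334 × 623.358851 = 17625.056271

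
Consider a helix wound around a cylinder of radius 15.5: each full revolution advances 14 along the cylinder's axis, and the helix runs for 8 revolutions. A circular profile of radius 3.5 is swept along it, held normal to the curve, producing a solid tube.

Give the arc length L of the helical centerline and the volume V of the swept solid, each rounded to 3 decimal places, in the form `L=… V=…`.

L=787.124 V=30292.080

2πR = 2π·15.5 = 97.389372
per-turn = √(97.389372² + 14²) = √(9484.6898 + 196) = √9680.6898 = 98.390497
L = 8 × 98.390497 = 787.123973
V = π·3.5² × L = 38.484510 × 787.123973 = 30292.080420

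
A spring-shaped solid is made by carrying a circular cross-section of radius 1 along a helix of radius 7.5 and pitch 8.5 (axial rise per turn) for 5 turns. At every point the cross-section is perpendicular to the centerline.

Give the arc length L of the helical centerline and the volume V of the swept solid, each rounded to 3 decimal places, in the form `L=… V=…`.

2πR = 2π·7.5 = 47.123890
per-turn = √(47.123890² + 8.5²) = √(2220.6610 + 72.25) = √2292.9110 = 47.884350
L = 5 × 47.884350 = 239.421751
V = π·1² × L = 3.141593 × 239.421751 = 752.165613

L=239.422 V=752.166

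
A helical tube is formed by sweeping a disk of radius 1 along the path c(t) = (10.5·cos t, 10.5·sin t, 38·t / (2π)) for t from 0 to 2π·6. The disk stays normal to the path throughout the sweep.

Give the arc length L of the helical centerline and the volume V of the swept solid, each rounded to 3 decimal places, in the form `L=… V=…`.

2πR = 2π·10.5 = 65.973446
per-turn = √(65.973446² + 38²) = √(4352.4955 + 1444) = √5796.4955 = 76.134720
L = 6 × 76.134720 = 456.808318
V = π·1² × L = 3.141593 × 456.808318 = 1435.105656

L=456.808 V=1435.106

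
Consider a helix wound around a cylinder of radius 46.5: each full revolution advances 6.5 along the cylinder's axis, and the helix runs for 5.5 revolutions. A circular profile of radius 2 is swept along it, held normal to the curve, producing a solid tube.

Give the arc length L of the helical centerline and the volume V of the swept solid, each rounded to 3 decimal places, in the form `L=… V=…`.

L=1607.322 V=20198.207

2πR = 2π·46.5 = 292.168117
per-turn = √(292.168117² + 6.5²) = √(85362.2085 + 42.25) = √85404.4585 = 292.240412
L = 5.5 × 292.240412 = 1607.322267
V = π·2² × L = 12.566371 × 1607.322267 = 20198.207298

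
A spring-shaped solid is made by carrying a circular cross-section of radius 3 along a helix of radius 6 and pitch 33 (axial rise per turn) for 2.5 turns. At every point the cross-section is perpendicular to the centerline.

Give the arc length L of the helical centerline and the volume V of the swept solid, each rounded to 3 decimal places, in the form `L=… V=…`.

L=125.255 V=3541.511

2πR = 2π·6 = 37.699112
per-turn = √(37.699112² + 33²) = √(1421.2230 + 1089) = √2510.2230 = 50.102126
L = 2.5 × 50.102126 = 125.255315
V = π·3² × L = 28.274334 × 125.255315 = 3541.510600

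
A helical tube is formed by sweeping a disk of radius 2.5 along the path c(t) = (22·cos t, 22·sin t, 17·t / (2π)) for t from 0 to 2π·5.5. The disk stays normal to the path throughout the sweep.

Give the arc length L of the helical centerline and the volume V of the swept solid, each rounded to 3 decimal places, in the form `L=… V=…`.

L=765.993 V=15040.244

2πR = 2π·22 = 138.230077
per-turn = √(138.230077² + 17²) = √(19107.5541 + 289) = √19396.5541 = 139.271512
L = 5.5 × 139.271512 = 765.993317
V = π·2.5² × L = 19.634954 × 765.993317 = 15040.243615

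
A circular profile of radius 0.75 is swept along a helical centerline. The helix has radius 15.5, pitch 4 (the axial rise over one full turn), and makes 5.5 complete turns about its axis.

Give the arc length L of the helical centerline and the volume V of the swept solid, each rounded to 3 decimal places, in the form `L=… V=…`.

L=536.093 V=947.355

2πR = 2π·15.5 = 97.389372
per-turn = √(97.389372² + 4²) = √(9484.6898 + 16) = √9500.6898 = 97.471482
L = 5.5 × 97.471482 = 536.093152
V = π·0.75² × L = 1.767146 × 536.093152 = 947.354798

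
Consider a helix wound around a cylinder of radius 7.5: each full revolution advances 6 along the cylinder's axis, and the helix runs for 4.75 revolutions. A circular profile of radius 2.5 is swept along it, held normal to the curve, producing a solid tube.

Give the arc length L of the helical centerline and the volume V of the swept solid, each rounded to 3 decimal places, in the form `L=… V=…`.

L=225.646 V=4430.540

2πR = 2π·7.5 = 47.123890
per-turn = √(47.123890² + 6²) = √(2220.6610 + 36) = √2256.6610 = 47.504326
L = 4.75 × 47.504326 = 225.645549
V = π·2.5² × L = 19.634954 × 225.645549 = 4430.539986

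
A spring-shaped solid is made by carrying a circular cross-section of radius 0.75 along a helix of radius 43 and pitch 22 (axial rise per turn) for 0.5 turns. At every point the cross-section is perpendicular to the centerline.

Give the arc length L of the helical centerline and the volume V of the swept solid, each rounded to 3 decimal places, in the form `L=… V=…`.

2πR = 2π·43 = 270.176968
per-turn = √(270.176968² + 22²) = √(72995.5942 + 484) = √73479.5942 = 271.071198
L = 0.5 × 271.071198 = 135.535599
V = π·0.75² × L = 1.767146 × 135.535599 = 239.511173

L=135.536 V=239.511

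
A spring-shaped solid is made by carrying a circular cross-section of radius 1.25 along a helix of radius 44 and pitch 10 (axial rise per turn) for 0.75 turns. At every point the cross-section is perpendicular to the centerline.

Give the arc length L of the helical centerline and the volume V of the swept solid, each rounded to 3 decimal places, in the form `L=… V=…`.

2πR = 2π·44 = 276.460154
per-turn = √(276.460154² + 10²) = √(76430.2165 + 100) = √76530.2165 = 276.640952
L = 0.75 × 276.640952 = 207.480714
V = π·1.25² × L = 4.908739 × 207.480714 = 1018.468574

L=207.481 V=1018.469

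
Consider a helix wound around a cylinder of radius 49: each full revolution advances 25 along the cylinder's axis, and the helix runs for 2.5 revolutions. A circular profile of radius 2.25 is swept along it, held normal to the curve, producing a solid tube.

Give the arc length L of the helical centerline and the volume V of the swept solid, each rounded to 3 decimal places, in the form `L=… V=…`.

L=772.224 V=12281.685

2πR = 2π·49 = 307.876080
per-turn = √(307.876080² + 25²) = √(94787.6807 + 625) = √95412.6807 = 308.889431
L = 2.5 × 308.889431 = 772.223578
V = π·2.25² × L = 15.904313 × 772.223578 = 12281.685340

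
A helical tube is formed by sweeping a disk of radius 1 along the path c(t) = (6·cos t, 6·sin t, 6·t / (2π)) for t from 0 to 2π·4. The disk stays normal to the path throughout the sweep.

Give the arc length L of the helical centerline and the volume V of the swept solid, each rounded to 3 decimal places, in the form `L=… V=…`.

L=152.694 V=479.703

2πR = 2π·6 = 37.699112
per-turn = √(37.699112² + 6²) = √(1421.2230 + 36) = √1457.2230 = 38.173591
L = 4 × 38.173591 = 152.694363
V = π·1² × L = 3.141593 × 152.694363 = 479.703490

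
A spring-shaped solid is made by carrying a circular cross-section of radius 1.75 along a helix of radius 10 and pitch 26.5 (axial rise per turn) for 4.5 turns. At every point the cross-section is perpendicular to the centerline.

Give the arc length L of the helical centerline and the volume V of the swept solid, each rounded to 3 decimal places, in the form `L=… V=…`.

L=306.862 V=2952.360

2πR = 2π·10 = 62.831853
per-turn = √(62.831853² + 26.5²) = √(3947.8418 + 702.25) = √4650.0918 = 68.191581
L = 4.5 × 68.191581 = 306.862116
V = π·1.75² × L = 9.621128 × 306.862116 = 2952.359542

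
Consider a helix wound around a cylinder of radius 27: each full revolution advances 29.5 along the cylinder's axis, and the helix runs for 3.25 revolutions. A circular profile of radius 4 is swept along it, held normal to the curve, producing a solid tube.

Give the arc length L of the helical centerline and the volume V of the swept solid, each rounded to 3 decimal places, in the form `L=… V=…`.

L=559.623 V=28129.738

2πR = 2π·27 = 169.646003
per-turn = √(169.646003² + 29.5²) = √(28779.7664 + 870.25) = √29650.0164 = 172.191801
L = 3.25 × 172.191801 = 559.623354
V = π·4² × L = 50.265482 × 559.623354 = 28129.737894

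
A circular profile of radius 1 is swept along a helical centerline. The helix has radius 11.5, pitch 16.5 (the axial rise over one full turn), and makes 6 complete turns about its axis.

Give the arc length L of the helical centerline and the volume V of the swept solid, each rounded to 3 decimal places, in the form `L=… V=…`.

2πR = 2π·11.5 = 72.256631
per-turn = √(72.256631² + 16.5²) = √(5221.0207 + 272.25) = √5493.2707 = 74.116602
L = 6 × 74.116602 = 444.699613
V = π·1² × L = 3.141593 × 444.699613 = 1397.065039

L=444.700 V=1397.065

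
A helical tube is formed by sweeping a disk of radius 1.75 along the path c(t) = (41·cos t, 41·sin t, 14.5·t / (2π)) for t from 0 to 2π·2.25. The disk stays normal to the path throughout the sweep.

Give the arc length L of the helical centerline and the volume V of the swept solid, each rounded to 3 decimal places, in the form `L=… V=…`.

L=580.541 V=5585.462

2πR = 2π·41 = 257.610598
per-turn = √(257.610598² + 14.5²) = √(66363.2200 + 210.25) = √66573.4700 = 258.018352
L = 2.25 × 258.018352 = 580.541292
V = π·1.75² × L = 9.621128 × 580.541292 = 5585.461791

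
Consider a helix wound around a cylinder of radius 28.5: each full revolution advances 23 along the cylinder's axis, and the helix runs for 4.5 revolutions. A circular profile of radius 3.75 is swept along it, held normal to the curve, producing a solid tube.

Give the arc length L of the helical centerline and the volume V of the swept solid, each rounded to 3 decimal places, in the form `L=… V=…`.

L=812.438 V=35892.418

2πR = 2π·28.5 = 179.070781
per-turn = √(179.070781² + 23²) = √(32066.3447 + 529) = √32595.3447 = 180.541809
L = 4.5 × 180.541809 = 812.438139
V = π·3.75² × L = 44.178647 × 812.438139 = 35892.417514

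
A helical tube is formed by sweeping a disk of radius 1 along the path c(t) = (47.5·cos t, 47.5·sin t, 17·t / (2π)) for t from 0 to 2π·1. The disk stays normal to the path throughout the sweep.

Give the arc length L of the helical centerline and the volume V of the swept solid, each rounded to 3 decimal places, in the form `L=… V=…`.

L=298.935 V=939.132

2πR = 2π·47.5 = 298.451302
per-turn = √(298.451302² + 17²) = √(89073.1797 + 289) = √89362.1797 = 298.935076
L = 1 × 298.935076 = 298.935076
V = π·1² × L = 3.141593 × 298.935076 = 939.132239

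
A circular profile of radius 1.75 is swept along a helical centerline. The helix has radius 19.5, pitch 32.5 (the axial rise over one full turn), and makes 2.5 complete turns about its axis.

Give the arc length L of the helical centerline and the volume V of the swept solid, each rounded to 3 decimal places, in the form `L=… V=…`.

L=316.898 V=3048.918

2πR = 2π·19.5 = 122.522113
per-turn = √(122.522113² + 32.5²) = √(15011.6683 + 1056.25) = √16067.9183 = 126.759293
L = 2.5 × 126.759293 = 316.898232
V = π·1.75² × L = 9.621128 × 316.898232 = 3048.918293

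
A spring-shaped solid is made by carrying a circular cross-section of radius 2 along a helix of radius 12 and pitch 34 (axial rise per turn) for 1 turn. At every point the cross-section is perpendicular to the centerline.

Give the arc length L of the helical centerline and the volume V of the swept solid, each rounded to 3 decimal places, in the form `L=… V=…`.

2πR = 2π·12 = 75.398224
per-turn = √(75.398224² + 34²) = √(5684.8921 + 1156) = √6840.8921 = 82.709686
L = 1 × 82.709686 = 82.709686
V = π·2² × L = 12.566371 × 82.709686 = 1039.360566

L=82.710 V=1039.361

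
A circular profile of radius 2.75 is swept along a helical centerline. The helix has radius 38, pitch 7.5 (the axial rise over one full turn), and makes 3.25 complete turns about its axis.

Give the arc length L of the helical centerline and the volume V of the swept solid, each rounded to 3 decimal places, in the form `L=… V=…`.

2πR = 2π·38 = 238.761042
per-turn = √(238.761042² + 7.5²) = √(57006.8350 + 56.25) = √57063.0850 = 238.878808
L = 3.25 × 238.878808 = 776.356127
V = π·2.75² × L = 23.758294 × 776.356127 = 18444.897452

L=776.356 V=18444.897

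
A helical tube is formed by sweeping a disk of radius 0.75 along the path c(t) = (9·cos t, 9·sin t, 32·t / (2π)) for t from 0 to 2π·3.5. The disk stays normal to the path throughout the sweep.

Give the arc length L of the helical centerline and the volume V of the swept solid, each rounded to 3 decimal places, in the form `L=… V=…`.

L=227.413 V=401.871

2πR = 2π·9 = 56.548668
per-turn = √(56.548668² + 32²) = √(3197.7518 + 1024) = √4221.7518 = 64.975009
L = 3.5 × 64.975009 = 227.412532
V = π·0.75² × L = 1.767146 × 227.412532 = 401.871117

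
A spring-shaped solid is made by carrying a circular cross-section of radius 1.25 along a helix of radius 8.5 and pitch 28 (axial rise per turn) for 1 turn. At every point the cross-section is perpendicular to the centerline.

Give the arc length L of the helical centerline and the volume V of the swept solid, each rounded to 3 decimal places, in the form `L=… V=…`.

2πR = 2π·8.5 = 53.407075
per-turn = √(53.407075² + 28²) = √(2852.3157 + 784) = √3636.3157 = 60.301871
L = 1 × 60.301871 = 60.301871
V = π·1.25² × L = 4.908739 × 60.301871 = 296.006118

L=60.302 V=296.006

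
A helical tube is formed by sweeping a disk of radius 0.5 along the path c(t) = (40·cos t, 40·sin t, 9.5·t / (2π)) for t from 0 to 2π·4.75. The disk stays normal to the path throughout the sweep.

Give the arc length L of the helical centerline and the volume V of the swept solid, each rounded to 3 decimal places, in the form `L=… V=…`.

L=1194.658 V=938.282

2πR = 2π·40 = 251.327412
per-turn = √(251.327412² + 9.5²) = √(63165.4682 + 90.25) = √63255.7182 = 251.506895
L = 4.75 × 251.506895 = 1194.657751
V = π·0.5² × L = 0.785398 × 1194.657751 = 938.282003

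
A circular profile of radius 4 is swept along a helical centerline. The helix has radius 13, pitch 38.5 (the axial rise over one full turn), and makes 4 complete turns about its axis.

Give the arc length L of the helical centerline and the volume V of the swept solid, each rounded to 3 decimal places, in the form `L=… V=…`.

2πR = 2π·13 = 81.681409
per-turn = √(81.681409² + 38.5²) = √(6671.8526 + 1482.25) = √8154.1026 = 90.300070
L = 4 × 90.300070 = 361.200279
V = π·4² × L = 50.265482 × 361.200279 = 18155.906264

L=361.200 V=18155.906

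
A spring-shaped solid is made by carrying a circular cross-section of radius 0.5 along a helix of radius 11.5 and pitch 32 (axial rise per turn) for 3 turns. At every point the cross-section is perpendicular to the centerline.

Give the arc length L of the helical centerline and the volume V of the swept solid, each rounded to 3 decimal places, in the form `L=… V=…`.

2πR = 2π·11.5 = 72.256631
per-turn = √(72.256631² + 32²) = √(5221.0207 + 1024) = √6245.0207 = 79.025444
L = 3 × 79.025444 = 237.076331
V = π·0.5² × L = 0.785398 × 237.076331 = 186.199315

L=237.076 V=186.199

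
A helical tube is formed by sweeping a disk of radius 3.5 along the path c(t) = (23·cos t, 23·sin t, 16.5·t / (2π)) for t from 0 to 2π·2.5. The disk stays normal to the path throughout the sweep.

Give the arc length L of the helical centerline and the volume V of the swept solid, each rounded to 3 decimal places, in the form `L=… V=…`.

L=363.630 V=13994.138

2πR = 2π·23 = 144.513262
per-turn = √(144.513262² + 16.5²) = √(20884.0829 + 272.25) = √21156.3329 = 145.452167
L = 2.5 × 145.452167 = 363.630418
V = π·3.5² × L = 38.484510 × 363.630418 = 13994.138450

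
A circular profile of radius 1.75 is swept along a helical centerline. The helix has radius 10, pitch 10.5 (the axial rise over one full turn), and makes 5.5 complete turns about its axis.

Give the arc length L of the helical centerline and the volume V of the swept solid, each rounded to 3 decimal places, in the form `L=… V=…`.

2πR = 2π·10 = 62.831853
per-turn = √(62.831853² + 10.5²) = √(3947.8418 + 110.25) = √4058.0918 = 63.703153
L = 5.5 × 63.703153 = 350.367344
V = π·1.75² × L = 9.621128 × 350.367344 = 3370.928889

L=350.367 V=3370.929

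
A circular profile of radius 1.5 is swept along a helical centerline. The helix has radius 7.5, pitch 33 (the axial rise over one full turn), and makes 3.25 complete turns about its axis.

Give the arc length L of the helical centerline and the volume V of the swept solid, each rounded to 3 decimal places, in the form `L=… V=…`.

2πR = 2π·7.5 = 47.123890
per-turn = √(47.123890² + 33²) = √(2220.6610 + 1089) = √3309.6610 = 57.529653
L = 3.25 × 57.529653 = 186.971373
V = π·1.5² × L = 7.068583 × 186.971373 = 1321.622755

L=186.971 V=1321.623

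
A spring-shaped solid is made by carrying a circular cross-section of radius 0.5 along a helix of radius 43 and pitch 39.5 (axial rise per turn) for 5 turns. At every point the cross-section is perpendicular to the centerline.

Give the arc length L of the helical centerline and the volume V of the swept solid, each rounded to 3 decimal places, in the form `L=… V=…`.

L=1365.246 V=1072.262

2πR = 2π·43 = 270.176968
per-turn = √(270.176968² + 39.5²) = √(72995.5942 + 1560.25) = √74555.8442 = 273.049161
L = 5 × 273.049161 = 1365.245803
V = π·0.5² × L = 0.785398 × 1365.245803 = 1072.261547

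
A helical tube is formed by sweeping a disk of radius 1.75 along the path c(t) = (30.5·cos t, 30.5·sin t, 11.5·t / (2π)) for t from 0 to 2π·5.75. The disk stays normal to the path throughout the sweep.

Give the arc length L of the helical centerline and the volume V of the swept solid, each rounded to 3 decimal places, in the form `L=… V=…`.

L=1103.896 V=10620.723

2πR = 2π·30.5 = 191.637152
per-turn = √(191.637152² + 11.5²) = √(36724.7980 + 132.25) = √36857.0480 = 191.981895
L = 5.75 × 191.981895 = 1103.895896
V = π·1.75² × L = 9.621128 × 1103.895896 = 10620.723162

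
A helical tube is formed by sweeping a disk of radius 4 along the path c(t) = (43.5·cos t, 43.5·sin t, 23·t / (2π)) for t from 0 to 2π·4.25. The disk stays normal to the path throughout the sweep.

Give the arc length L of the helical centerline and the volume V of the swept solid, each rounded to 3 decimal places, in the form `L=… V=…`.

L=1165.710 V=58594.951

2πR = 2π·43.5 = 273.318561
per-turn = √(273.318561² + 23²) = √(74703.0357 + 529) = √75232.0357 = 274.284589
L = 4.25 × 274.284589 = 1165.709503
V = π·4² × L = 50.265482 × 1165.709503 = 58594.950566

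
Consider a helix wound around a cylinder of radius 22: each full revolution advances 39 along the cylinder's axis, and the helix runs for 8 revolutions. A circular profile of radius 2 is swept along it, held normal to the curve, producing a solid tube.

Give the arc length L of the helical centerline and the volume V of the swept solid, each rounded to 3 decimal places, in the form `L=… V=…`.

L=1149.012 V=14438.905

2πR = 2π·22 = 138.230077
per-turn = √(138.230077² + 39²) = √(19107.5541 + 1521) = √20628.5541 = 143.626439
L = 8 × 143.626439 = 1149.011516
V = π·2² × L = 12.566371 × 1149.011516 = 14438.904549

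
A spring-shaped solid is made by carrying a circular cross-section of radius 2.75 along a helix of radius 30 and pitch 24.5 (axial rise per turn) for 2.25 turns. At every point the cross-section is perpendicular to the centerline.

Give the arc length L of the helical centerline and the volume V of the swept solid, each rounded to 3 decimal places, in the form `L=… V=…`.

L=427.682 V=10161.006

2πR = 2π·30 = 188.495559
per-turn = √(188.495559² + 24.5²) = √(35530.5758 + 600.25) = √36130.8258 = 190.081103
L = 2.25 × 190.081103 = 427.682482
V = π·2.75² × L = 23.758294 × 427.682482 = 10161.006347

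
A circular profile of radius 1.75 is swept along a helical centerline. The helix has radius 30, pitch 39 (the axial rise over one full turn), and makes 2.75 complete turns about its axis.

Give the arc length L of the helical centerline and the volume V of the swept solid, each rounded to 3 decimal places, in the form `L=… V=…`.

2πR = 2π·30 = 188.495559
per-turn = √(188.495559² + 39²) = √(35530.5758 + 1521) = √37051.5758 = 192.487859
L = 2.75 × 192.487859 = 529.341612
V = π·1.75² × L = 9.621128 × 529.341612 = 5092.863142

L=529.342 V=5092.863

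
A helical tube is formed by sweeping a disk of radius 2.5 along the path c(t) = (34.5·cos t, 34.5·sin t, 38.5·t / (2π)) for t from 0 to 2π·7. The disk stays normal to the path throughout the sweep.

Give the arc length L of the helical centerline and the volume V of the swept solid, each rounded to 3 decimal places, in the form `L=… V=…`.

2πR = 2π·34.5 = 216.769893
per-turn = √(216.769893² + 38.5²) = √(46989.1866 + 1482.25) = √48471.4366 = 220.162296
L = 7 × 220.162296 = 1541.136072
V = π·2.5² × L = 19.634954 × 1541.136072 = 30260.136004

L=1541.136 V=30260.136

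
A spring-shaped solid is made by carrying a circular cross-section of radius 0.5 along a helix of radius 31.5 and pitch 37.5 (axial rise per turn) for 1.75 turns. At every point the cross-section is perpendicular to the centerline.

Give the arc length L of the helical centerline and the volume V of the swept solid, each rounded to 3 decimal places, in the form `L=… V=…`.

L=352.523 V=276.871

2πR = 2π·31.5 = 197.920337
per-turn = √(197.920337² + 37.5²) = √(39172.4599 + 1406.25) = √40578.7099 = 201.441579
L = 1.75 × 201.441579 = 352.522764
V = π·0.5² × L = 0.785398 × 352.522764 = 276.870731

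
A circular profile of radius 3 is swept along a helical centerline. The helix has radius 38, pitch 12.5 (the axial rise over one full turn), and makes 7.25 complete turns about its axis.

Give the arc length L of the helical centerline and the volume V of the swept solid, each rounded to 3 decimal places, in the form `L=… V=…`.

L=1733.388 V=49010.397

2πR = 2π·38 = 238.761042
per-turn = √(238.761042² + 12.5²) = √(57006.8350 + 156.25) = √57163.0850 = 239.088028
L = 7.25 × 239.088028 = 1733.388201
V = π·3² × L = 28.274334 × 1733.388201 = 49010.396751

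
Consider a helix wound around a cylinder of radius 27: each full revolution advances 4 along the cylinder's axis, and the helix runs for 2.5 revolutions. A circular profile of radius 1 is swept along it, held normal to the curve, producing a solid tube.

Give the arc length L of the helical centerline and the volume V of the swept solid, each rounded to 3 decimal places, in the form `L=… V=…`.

2πR = 2π·27 = 169.646003
per-turn = √(169.646003² + 4²) = √(28779.7664 + 16) = √28795.7664 = 169.693154
L = 2.5 × 169.693154 = 424.232884
V = π·1² × L = 3.141593 × 424.232884 = 1332.766913

L=424.233 V=1332.767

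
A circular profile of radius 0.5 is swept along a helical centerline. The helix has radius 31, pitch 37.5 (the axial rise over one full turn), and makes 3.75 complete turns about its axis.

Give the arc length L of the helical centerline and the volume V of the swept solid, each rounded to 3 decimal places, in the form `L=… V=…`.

L=743.834 V=584.206

2πR = 2π·31 = 194.778745
per-turn = √(194.778745² + 37.5²) = √(37938.7593 + 1406.25) = √39345.0093 = 198.355765
L = 3.75 × 198.355765 = 743.834117
V = π·0.5² × L = 0.785398 × 743.834117 = 584.205949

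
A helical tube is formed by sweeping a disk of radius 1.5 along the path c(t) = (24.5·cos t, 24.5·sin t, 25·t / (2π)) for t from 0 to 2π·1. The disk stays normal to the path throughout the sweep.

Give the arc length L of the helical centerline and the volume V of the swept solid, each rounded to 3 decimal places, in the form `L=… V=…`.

L=155.955 V=1102.380

2πR = 2π·24.5 = 153.938040
per-turn = √(153.938040² + 25²) = √(23696.9202 + 625) = √24321.9202 = 155.954866
L = 1 × 155.954866 = 155.954866
V = π·1.5² × L = 7.068583 × 155.954866 = 1102.379987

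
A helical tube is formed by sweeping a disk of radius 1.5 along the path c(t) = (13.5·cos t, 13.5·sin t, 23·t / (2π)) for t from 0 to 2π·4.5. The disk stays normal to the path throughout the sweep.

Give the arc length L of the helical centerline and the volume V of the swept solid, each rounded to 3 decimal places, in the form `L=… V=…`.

L=395.487 V=2795.532

2πR = 2π·13.5 = 84.823002
per-turn = √(84.823002² + 23²) = √(7194.9416 + 529) = √7723.9416 = 87.885958
L = 4.5 × 87.885958 = 395.486811
V = π·1.5² × L = 7.068583 × 395.486811 = 2795.531534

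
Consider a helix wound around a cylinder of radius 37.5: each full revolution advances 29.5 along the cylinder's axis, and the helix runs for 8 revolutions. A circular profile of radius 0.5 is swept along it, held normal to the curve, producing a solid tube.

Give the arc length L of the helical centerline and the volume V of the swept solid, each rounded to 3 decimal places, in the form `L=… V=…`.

2πR = 2π·37.5 = 235.619449
per-turn = √(235.619449² + 29.5²) = √(55516.5248 + 870.25) = √56386.7748 = 237.458996
L = 8 × 237.458996 = 1899.671968
V = π·0.5² × L = 0.785398 × 1899.671968 = 1491.998874

L=1899.672 V=1491.999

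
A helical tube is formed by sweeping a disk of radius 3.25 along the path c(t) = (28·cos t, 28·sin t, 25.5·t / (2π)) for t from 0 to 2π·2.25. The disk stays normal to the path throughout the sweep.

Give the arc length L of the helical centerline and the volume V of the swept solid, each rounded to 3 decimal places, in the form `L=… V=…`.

2πR = 2π·28 = 175.929189
per-turn = √(175.929189² + 25.5²) = √(30951.0794 + 650.25) = √31601.3294 = 177.767628
L = 2.25 × 177.767628 = 399.977162
V = π·3.25² × L = 33.183072 × 399.977162 = 13272.471125

L=399.977 V=13272.471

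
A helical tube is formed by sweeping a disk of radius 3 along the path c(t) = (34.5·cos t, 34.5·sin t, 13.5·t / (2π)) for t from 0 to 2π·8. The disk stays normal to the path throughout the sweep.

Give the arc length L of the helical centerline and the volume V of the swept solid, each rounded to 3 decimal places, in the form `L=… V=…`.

L=1737.519 V=49127.190

2πR = 2π·34.5 = 216.769893
per-turn = √(216.769893² + 13.5²) = √(46989.1866 + 182.25) = √47171.4366 = 217.189863
L = 8 × 217.189863 = 1737.518903
V = π·3² × L = 28.274334 × 1737.518903 = 49127.189600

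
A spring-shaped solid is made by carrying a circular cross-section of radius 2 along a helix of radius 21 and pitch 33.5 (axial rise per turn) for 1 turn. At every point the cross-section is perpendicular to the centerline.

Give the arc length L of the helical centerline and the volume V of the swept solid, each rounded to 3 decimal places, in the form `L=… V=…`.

L=136.133 V=1710.700

2πR = 2π·21 = 131.946891
per-turn = √(131.946891² + 33.5²) = √(17409.9822 + 1122.25) = √18532.2322 = 136.133141
L = 1 × 136.133141 = 136.133141
V = π·2² × L = 12.566371 × 136.133141 = 1710.699507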